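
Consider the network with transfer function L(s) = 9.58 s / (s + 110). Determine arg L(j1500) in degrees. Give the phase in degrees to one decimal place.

∠(j1500) = 90.00°
∠(j1500 + 110) = arctan(1500/110) = 85.81°
∠L(j1500) = 90.00° − 85.81° = 4.19°

4.2°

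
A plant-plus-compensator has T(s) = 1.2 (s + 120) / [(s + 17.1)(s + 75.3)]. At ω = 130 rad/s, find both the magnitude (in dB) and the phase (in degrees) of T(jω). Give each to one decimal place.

|T| = -39.3 dB, ∠T = -95.1 deg

|j130 + 120| = √(130² + 120²) = 176.9
|j130 + 17.1| = √(130² + 17.1²) = 131.1
|j130 + 75.3| = √(130² + 75.3²) = 150.2
|T(j130)| = 1.2 × 176.9 / (131.1 × 150.2) = 0.010778
20 log₁₀(0.010778) = -39.35 dB
∠(j130 + 120) = arctan(130/120) = 47.29°
∠(j130 + 17.1) = arctan(130/17.1) = 82.51°
∠(j130 + 75.3) = arctan(130/75.3) = 59.92°
∠T(j130) = 47.29° − (82.51° + 59.92°) = -95.14°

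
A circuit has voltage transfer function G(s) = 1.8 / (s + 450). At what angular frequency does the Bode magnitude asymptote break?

The single real pole at s = −450 gives a corner at ω = 450 rad/s.

450 rad/s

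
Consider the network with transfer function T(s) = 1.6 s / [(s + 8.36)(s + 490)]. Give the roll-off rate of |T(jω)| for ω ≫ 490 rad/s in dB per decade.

With 1 zero and 2 poles, the high-frequency asymptotic slope is 20 × (1 − 2) = -20 dB/decade.

-20 dB/decade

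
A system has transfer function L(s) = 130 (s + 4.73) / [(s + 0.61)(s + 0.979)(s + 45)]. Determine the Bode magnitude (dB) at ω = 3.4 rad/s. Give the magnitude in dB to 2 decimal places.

2.75 dB

|j3.4 + 4.73| = √(3.4² + 4.73²) = 5.825
|j3.4 + 0.61| = √(3.4² + 0.61²) = 3.454
|j3.4 + 0.979| = √(3.4² + 0.979²) = 3.538
|j3.4 + 45| = √(3.4² + 45²) = 45.13
|L(j3.4)| = 130 × 5.825 / (3.454 × 3.538 × 45.13) = 1.373
20 log₁₀(1.373) = 2.753 dB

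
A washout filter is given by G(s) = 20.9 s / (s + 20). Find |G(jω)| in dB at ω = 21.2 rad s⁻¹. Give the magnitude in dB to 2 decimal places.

|j21.2| = 21.2
|j21.2 + 20| = √(21.2² + 20²) = 29.15
|G(j21.2)| = 20.9 × 21.2 / 29.15 = 15.203
20 log₁₀(15.203) = 23.638 dB

23.64 dB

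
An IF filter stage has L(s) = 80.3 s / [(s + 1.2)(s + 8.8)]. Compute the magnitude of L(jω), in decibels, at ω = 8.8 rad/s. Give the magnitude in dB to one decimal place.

|j8.8| = 8.8
|j8.8 + 1.2| = √(8.8² + 1.2²) = 8.881
|j8.8 + 8.8| = √(8.8² + 8.8²) = 12.45
|L(j8.8)| = 80.3 × 8.8 / (8.881 × 12.45) = 6.3932
20 log₁₀(6.3932) = 16.11 dB

16.1 dB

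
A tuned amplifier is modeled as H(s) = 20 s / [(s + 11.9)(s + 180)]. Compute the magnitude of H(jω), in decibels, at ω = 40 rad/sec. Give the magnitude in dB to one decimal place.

-19.7 dB

|j40| = 40
|j40 + 11.9| = √(40² + 11.9²) = 41.73
|j40 + 180| = √(40² + 180²) = 184.4
|H(j40)| = 20 × 40 / (41.73 × 184.4) = 0.10396
20 log₁₀(0.10396) = -19.66 dB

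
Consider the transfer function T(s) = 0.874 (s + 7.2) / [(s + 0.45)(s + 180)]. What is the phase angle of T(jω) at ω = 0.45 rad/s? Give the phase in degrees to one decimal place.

∠(j0.45 + 7.2) = arctan(0.45/7.2) = 3.58°
∠(j0.45 + 0.45) = arctan(0.45/0.45) = 45.00°
∠(j0.45 + 180) = arctan(0.45/180) = 0.14°
∠T(j0.45) = 3.58° − (45.00° + 0.14°) = -41.57°

-41.6°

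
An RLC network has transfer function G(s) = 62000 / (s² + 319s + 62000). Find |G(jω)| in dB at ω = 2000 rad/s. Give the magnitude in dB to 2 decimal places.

-36.17 dB

|(j2000)² + 319(j2000) + 62000| = |-3.938e+06 + j6.38e+05| = 3.989e+06
|G(j2000)| = 62000 / 3.989e+06 = 0.015541
20 log₁₀(0.015541) = -36.170 dB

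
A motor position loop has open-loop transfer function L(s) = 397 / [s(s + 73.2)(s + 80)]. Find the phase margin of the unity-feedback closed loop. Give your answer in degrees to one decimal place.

89.9°

Gain crossover: |L(jω)| = 1 at ω ≈ 0.0678 rad s⁻¹.
∠L(j0.0678) = −90° − arctan(0.0678/73.2) − arctan(0.0678/80) ≈ -90.10°
PM = 180° + (-90.10°) = 89.90°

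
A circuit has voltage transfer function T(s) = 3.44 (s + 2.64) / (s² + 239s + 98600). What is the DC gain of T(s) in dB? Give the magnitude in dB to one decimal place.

T(0) = 3.44 × 2.64 / 98600 = 9.2105e-05
20 log₁₀(9.2105e-05) = -80.71 dB

-80.7 dB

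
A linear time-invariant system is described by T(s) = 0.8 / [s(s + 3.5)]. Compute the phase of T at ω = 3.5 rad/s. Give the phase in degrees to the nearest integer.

∠(j3.5 + 3.5) = arctan(3.5/3.5) = 45.00°
∠(j3.5) = 90.00°
∠T(j3.5) = − (45.00° + 90.00°) = -135.00°

-135°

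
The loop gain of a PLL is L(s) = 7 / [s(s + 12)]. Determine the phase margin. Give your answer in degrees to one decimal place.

Gain crossover: |L(jω)| = 1 at ω ≈ 0.583 rad/s.
∠L(j0.583) = −90° − arctan(0.583/12) ≈ -92.78°
PM = 180° + (-92.78°) = 87.22°

87.2°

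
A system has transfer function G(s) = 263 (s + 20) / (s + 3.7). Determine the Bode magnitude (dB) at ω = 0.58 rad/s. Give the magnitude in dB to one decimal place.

|j0.58 + 20| = √(0.58² + 20²) = 20.01
|j0.58 + 3.7| = √(0.58² + 3.7²) = 3.745
|G(j0.58)| = 263 × 20.01 / 3.745 = 1405.1
20 log₁₀(1405.1) = 62.95 dB

63.0 dB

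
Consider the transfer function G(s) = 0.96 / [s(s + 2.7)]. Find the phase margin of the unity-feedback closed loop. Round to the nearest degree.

Gain crossover: |G(jω)| = 1 at ω ≈ 0.353 rad s⁻¹.
∠G(j0.353) = −90° − arctan(0.353/2.7) ≈ -97.44°
PM = 180° + (-97.44°) = 82.56°

83 deg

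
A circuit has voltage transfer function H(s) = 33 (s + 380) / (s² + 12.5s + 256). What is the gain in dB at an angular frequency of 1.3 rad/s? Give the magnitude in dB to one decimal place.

33.8 dB

|j1.3 + 380| = √(1.3² + 380²) = 380
|(j1.3)² + 12.5(j1.3) + 256| = |254.31 + j16.25| = 254.8
|H(j1.3)| = 33 × 380 / 254.8 = 49.21
20 log₁₀(49.21) = 33.84 dB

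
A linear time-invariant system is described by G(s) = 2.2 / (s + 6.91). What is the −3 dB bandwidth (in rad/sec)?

For a single-pole low-pass, the −3 dB point is at the pole: ω = 6.91 rad/sec.

6.91 rad/sec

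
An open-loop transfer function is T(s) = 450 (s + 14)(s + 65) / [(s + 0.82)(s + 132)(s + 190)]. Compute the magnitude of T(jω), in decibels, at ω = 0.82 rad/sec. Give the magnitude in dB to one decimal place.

23.0 dB

|j0.82 + 14| = √(0.82² + 14²) = 14.02
|j0.82 + 65| = √(0.82² + 65²) = 65.01
|j0.82 + 0.82| = √(0.82² + 0.82²) = 1.16
|j0.82 + 132| = √(0.82² + 132²) = 132
|j0.82 + 190| = √(0.82² + 190²) = 190
|T(j0.82)| = 450 × 14.02 × 65.01 / (1.16 × 132 × 190) = 14.105
20 log₁₀(14.105) = 22.99 dB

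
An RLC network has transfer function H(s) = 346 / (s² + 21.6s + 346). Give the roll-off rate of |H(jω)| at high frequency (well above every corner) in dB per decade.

With 0 zeros and 2 poles, the high-frequency asymptotic slope is 20 × (0 − 2) = -40 dB/decade.

-40 dB/decade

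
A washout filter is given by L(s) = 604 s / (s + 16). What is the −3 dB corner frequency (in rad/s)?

16 rad/s

For a single-pole high-pass, the −3 dB point is at the pole: ω = 16 rad/s.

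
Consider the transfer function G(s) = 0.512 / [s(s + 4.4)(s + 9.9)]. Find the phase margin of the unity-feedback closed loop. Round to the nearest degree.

90°

Gain crossover: |G(jω)| = 1 at ω ≈ 0.0118 rad/s.
∠G(j0.0118) = −90° − arctan(0.0118/4.4) − arctan(0.0118/9.9) ≈ -90.22°
PM = 180° + (-90.22°) = 89.78°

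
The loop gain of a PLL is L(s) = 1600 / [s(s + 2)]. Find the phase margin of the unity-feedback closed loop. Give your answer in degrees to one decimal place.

Gain crossover: |L(jω)| = 1 at ω ≈ 40 rad/s.
∠L(j40) = −90° − arctan(40/2) ≈ -177.14°
PM = 180° + (-177.14°) = 2.86°

2.9°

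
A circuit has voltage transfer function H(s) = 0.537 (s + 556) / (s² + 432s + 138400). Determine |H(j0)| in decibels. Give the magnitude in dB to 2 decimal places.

H(0) = 0.537 × 556 / 138400 = 0.0021573
20 log₁₀(0.0021573) = -53.322 dB

-53.32 dB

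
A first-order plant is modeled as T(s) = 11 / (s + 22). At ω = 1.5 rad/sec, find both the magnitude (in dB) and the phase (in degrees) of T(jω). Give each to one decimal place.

|j1.5 + 22| = √(1.5² + 22²) = 22.05
|T(j1.5)| = 11 / 22.05 = 0.49884
20 log₁₀(0.49884) = -6.04 dB
∠(j1.5 + 22) = arctan(1.5/22) = 3.90°
∠T(j1.5) = −3.90° = -3.90°

|T| = -6.0 dB, ∠T = -3.9 deg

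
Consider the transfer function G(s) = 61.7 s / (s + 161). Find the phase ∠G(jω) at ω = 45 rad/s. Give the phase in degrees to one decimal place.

74.4°

∠(j45) = 90.00°
∠(j45 + 161) = arctan(45/161) = 15.62°
∠G(j45) = 90.00° − 15.62° = 74.38°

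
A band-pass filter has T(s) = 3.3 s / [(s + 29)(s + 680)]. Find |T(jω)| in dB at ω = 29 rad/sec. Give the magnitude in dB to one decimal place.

|j29| = 29
|j29 + 29| = √(29² + 29²) = 41.01
|j29 + 680| = √(29² + 680²) = 680.6
|T(j29)| = 3.3 × 29 / (41.01 × 680.6) = 0.0034284
20 log₁₀(0.0034284) = -49.30 dB

-49.3 dB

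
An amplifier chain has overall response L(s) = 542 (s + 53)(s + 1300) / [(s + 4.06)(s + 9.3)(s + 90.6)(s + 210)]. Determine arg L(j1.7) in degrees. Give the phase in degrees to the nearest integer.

∠(j1.7 + 53) = arctan(1.7/53) = 1.84°
∠(j1.7 + 1300) = arctan(1.7/1300) = 0.07°
∠(j1.7 + 4.06) = arctan(1.7/4.06) = 22.72°
∠(j1.7 + 9.3) = arctan(1.7/9.3) = 10.36°
∠(j1.7 + 90.6) = arctan(1.7/90.6) = 1.07°
∠(j1.7 + 210) = arctan(1.7/210) = 0.46°
∠L(j1.7) = 1.84° + 0.07° − (22.72° + 10.36° + 1.07° + 0.46°) = -32.71°

-33°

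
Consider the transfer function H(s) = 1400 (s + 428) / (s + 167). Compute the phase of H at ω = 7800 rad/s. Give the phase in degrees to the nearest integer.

∠(j7800 + 428) = arctan(7800/428) = 86.86°
∠(j7800 + 167) = arctan(7800/167) = 88.77°
∠H(j7800) = 86.86° − 88.77° = -1.91°

-2°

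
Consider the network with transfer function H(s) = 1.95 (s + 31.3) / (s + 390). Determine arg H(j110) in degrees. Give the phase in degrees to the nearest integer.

58°

∠(j110 + 31.3) = arctan(110/31.3) = 74.12°
∠(j110 + 390) = arctan(110/390) = 15.75°
∠H(j110) = 74.12° − 15.75° = 58.37°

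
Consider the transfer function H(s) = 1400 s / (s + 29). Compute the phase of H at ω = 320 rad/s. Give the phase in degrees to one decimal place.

5.2 deg

∠(j320) = 90.00°
∠(j320 + 29) = arctan(320/29) = 84.82°
∠H(j320) = 90.00° − 84.82° = 5.18°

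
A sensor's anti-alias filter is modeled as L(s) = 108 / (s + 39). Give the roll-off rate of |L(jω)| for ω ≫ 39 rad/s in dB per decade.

With 0 zeros and 1 pole, the high-frequency asymptotic slope is 20 × (0 − 1) = -20 dB/decade.

-20 dB/decade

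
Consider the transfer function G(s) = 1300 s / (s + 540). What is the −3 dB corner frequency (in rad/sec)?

540 rad/sec

For a single-pole high-pass, the −3 dB point is at the pole: ω = 540 rad/sec.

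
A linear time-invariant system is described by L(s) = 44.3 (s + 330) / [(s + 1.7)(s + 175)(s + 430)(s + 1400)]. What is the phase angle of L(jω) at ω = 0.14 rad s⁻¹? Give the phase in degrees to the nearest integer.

∠(j0.14 + 330) = arctan(0.14/330) = 0.02°
∠(j0.14 + 1.7) = arctan(0.14/1.7) = 4.71°
∠(j0.14 + 175) = arctan(0.14/175) = 0.05°
∠(j0.14 + 430) = arctan(0.14/430) = 0.02°
∠(j0.14 + 1400) = arctan(0.14/1400) = 0.01°
∠L(j0.14) = 0.02° − (4.71° + 0.05° + 0.02° + 0.01°) = -4.75°

-5°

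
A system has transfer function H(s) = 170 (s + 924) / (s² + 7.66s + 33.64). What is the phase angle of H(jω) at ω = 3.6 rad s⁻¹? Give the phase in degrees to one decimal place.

∠(j3.6 + 924) = arctan(3.6/924) = 0.22°
∠[(j3.6)² + 7.66(j3.6) + 33.64] = ∠[20.68 + j27.576] = 53.13°
∠H(j3.6) = 0.22° − 53.13° = -52.91°

-52.9°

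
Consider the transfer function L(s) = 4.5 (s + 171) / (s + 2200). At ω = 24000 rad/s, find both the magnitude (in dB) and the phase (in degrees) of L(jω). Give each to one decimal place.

|L| = 13.0 dB, ∠L = 4.8 deg

|j24000 + 171| = √(24000² + 171²) = 2.4e+04
|j24000 + 2200| = √(24000² + 2200²) = 2.41e+04
|L(j24000)| = 4.5 × 2.4e+04 / 2.41e+04 = 4.4813
20 log₁₀(4.4813) = 13.03 dB
∠(j24000 + 171) = arctan(24000/171) = 89.59°
∠(j24000 + 2200) = arctan(24000/2200) = 84.76°
∠L(j24000) = 89.59° − 84.76° = 4.83°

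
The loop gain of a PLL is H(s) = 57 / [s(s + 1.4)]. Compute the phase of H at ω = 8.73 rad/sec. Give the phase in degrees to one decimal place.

∠(j8.73 + 1.4) = arctan(8.73/1.4) = 80.89°
∠(j8.73) = 90.00°
∠H(j8.73) = − (80.89° + 90.00°) = -170.89°

-170.9°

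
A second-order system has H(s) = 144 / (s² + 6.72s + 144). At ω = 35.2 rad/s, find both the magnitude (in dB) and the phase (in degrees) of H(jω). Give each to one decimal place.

|(j35.2)² + 6.72(j35.2) + 144| = |-1095 + j236.54| = 1120
|H(j35.2)| = 144 / 1120 = 0.12854
20 log₁₀(0.12854) = -17.82 dB
∠[(j35.2)² + 6.72(j35.2) + 144] = ∠[-1095 + j236.54] = 167.81°
∠H(j35.2) = −167.81° = -167.81°

|H| = -17.8 dB, ∠H = -167.8°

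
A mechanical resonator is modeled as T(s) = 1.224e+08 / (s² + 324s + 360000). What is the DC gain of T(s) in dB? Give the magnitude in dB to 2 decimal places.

50.63 dB

T(0) = 1.224e+08 / 360000 = 340
20 log₁₀(340) = 50.630 dB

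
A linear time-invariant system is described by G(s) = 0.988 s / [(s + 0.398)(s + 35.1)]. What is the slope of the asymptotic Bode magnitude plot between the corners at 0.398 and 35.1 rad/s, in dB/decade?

0 dB/decade

In this band the factors already past their corner are: 1 differentiator zero, pole at 0.398; net slope = 0 dB/decade.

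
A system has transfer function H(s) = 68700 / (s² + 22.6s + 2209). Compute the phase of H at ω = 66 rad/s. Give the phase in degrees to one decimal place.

-145.2°

∠[(j66)² + 22.6(j66) + 2209] = ∠[-2147 + j1491.6] = 145.21°
∠H(j66) = −145.21° = -145.21°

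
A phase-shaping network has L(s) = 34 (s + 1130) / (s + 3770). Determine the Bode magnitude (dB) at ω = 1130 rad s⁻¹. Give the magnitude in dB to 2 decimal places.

|j1130 + 1130| = √(1130² + 1130²) = 1598
|j1130 + 3770| = √(1130² + 3770²) = 3936
|L(j1130)| = 34 × 1598 / 3936 = 13.805
20 log₁₀(13.805) = 22.801 dB

22.80 dB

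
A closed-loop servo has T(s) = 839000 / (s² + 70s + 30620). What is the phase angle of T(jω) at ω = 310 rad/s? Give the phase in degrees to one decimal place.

-161.7 deg

∠[(j310)² + 70(j310) + 30620] = ∠[-65480 + j21700] = 161.66°
∠T(j310) = −161.66° = -161.66°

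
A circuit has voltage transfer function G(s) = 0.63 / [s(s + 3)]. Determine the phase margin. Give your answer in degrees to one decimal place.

Gain crossover: |G(jω)| = 1 at ω ≈ 0.209 rad s⁻¹.
∠G(j0.209) = −90° − arctan(0.209/3) ≈ -93.99°
PM = 180° + (-93.99°) = 86.01°

86.0°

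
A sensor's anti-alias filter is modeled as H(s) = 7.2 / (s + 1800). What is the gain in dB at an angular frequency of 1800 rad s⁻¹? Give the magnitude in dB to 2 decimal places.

-50.97 dB

|j1800 + 1800| = √(1800² + 1800²) = 2546
|H(j1800)| = 7.2 / 2546 = 0.0028284
20 log₁₀(0.0028284) = -50.969 dB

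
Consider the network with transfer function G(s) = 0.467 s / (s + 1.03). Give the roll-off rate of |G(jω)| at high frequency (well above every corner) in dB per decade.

With 1 zero and 1 pole, the high-frequency asymptotic slope is 20 × (1 − 1) = 0 dB/decade.

0 dB/decade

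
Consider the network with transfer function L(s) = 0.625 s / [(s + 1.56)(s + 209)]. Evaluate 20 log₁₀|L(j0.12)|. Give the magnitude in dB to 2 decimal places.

-72.79 dB

|j0.12| = 0.12
|j0.12 + 1.56| = √(0.12² + 1.56²) = 1.565
|j0.12 + 209| = √(0.12² + 209²) = 209
|L(j0.12)| = 0.625 × 0.12 / (1.565 × 209) = 0.00022936
20 log₁₀(0.00022936) = -72.790 dB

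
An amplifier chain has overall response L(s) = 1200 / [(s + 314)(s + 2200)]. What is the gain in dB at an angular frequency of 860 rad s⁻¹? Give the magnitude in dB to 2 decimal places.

|j860 + 314| = √(860² + 314²) = 915.5
|j860 + 2200| = √(860² + 2200²) = 2362
|L(j860)| = 1200 / (915.5 × 2362) = 0.00055489
20 log₁₀(0.00055489) = -65.116 dB

-65.12 dB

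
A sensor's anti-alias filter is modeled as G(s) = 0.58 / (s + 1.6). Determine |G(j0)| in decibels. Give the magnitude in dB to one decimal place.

G(0) = 0.58 / 1.6 = 0.3625
20 log₁₀(0.3625) = -8.81 dB

-8.8 dB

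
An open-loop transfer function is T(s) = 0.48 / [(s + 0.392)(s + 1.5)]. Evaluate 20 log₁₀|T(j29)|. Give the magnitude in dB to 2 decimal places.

|j29 + 0.392| = √(29² + 0.392²) = 29
|j29 + 1.5| = √(29² + 1.5²) = 29.04
|T(j29)| = 0.48 / (29 × 29.04) = 0.00056994
20 log₁₀(0.00056994) = -64.883 dB

-64.88 dB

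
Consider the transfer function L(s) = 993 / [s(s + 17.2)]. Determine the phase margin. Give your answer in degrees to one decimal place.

Gain crossover: |L(jω)| = 1 at ω ≈ 29.3 rad/sec.
∠L(j29.3) = −90° − arctan(29.3/17.2) ≈ -149.55°
PM = 180° + (-149.55°) = 30.45°

30.5°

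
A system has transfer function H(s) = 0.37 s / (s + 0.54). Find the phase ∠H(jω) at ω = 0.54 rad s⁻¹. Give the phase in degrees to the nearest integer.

∠(j0.54) = 90.00°
∠(j0.54 + 0.54) = arctan(0.54/0.54) = 45.00°
∠H(j0.54) = 90.00° − 45.00° = 45.00°

45 deg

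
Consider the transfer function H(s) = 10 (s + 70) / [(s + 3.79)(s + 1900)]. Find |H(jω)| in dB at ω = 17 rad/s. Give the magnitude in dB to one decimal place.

|j17 + 70| = √(17² + 70²) = 72.03
|j17 + 3.79| = √(17² + 3.79²) = 17.42
|j17 + 1900| = √(17² + 1900²) = 1900
|H(j17)| = 10 × 72.03 / (17.42 × 1900) = 0.021767
20 log₁₀(0.021767) = -33.24 dB

-33.2 dB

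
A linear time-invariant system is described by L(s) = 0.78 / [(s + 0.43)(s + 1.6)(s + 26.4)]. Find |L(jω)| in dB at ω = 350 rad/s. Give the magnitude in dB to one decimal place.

|j350 + 0.43| = √(350² + 0.43²) = 350
|j350 + 1.6| = √(350² + 1.6²) = 350
|j350 + 26.4| = √(350² + 26.4²) = 351
|L(j350)| = 0.78 / (350 × 350 × 351) = 1.8141e-08
20 log₁₀(1.8141e-08) = -154.83 dB

-154.8 dB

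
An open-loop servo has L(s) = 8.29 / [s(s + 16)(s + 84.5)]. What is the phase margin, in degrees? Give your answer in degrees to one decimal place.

90.0°

Gain crossover: |L(jω)| = 1 at ω ≈ 0.00613 rad/s.
∠L(j0.00613) = −90° − arctan(0.00613/16) − arctan(0.00613/84.5) ≈ -90.03°
PM = 180° + (-90.03°) = 89.97°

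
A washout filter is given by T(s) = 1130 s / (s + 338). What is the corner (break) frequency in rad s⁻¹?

338 rad s⁻¹

The single real pole at s = −338 gives a corner at ω = 338 rad s⁻¹.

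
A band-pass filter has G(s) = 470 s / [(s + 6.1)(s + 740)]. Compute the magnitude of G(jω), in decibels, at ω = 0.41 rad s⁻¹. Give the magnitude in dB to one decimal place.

-27.4 dB

|j0.41| = 0.41
|j0.41 + 6.1| = √(0.41² + 6.1²) = 6.114
|j0.41 + 740| = √(0.41² + 740²) = 740
|G(j0.41)| = 470 × 0.41 / (6.114 × 740) = 0.042593
20 log₁₀(0.042593) = -27.41 dB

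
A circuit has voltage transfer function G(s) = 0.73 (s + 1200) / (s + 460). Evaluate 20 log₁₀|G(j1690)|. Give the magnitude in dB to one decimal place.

-1.3 dB

|j1690 + 1200| = √(1690² + 1200²) = 2073
|j1690 + 460| = √(1690² + 460²) = 1751
|G(j1690)| = 0.73 × 2073 / 1751 = 0.86388
20 log₁₀(0.86388) = -1.27 dB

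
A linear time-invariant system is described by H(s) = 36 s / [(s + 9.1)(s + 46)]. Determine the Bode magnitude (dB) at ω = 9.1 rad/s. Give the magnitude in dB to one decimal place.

-5.3 dB

|j9.1| = 9.1
|j9.1 + 9.1| = √(9.1² + 9.1²) = 12.87
|j9.1 + 46| = √(9.1² + 46²) = 46.89
|H(j9.1)| = 36 × 9.1 / (12.87 × 46.89) = 0.54287
20 log₁₀(0.54287) = -5.31 dB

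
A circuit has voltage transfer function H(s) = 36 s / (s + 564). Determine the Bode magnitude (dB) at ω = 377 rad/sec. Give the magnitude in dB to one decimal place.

|j377| = 377
|j377 + 564| = √(377² + 564²) = 678.4
|H(j377)| = 36 × 377 / 678.4 = 20.006
20 log₁₀(20.006) = 26.02 dB

26.0 dB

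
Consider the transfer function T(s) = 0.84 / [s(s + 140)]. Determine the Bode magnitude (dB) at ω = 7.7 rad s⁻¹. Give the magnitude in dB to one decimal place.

-62.2 dB

|j7.7 + 140| = √(7.7² + 140²) = 140.2
|j7.7| = 7.7
|T(j7.7)| = 0.84 / (140.2 × 7.7) = 0.00077804
20 log₁₀(0.00077804) = -62.18 dB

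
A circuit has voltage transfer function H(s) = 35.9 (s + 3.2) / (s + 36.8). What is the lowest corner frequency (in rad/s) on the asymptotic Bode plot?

3.2 rad/s

Break frequencies occur at each pole and zero magnitude: 3.2 rad/s, 36.8 rad/s.
The lowest is 3.2 rad/s.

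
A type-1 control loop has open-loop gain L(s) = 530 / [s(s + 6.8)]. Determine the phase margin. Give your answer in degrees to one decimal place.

Gain crossover: |L(jω)| = 1 at ω ≈ 22.5 rad s⁻¹.
∠L(j22.5) = −90° − arctan(22.5/6.8) ≈ -163.20°
PM = 180° + (-163.20°) = 16.80°

16.8 deg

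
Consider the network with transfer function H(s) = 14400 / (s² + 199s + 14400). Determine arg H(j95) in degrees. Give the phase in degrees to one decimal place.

∠[(j95)² + 199(j95) + 14400] = ∠[5375 + j18905] = 74.13°
∠H(j95) = −74.13° = -74.13°

-74.1 deg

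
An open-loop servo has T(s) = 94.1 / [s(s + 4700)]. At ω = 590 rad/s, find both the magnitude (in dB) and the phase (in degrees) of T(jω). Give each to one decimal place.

|j590 + 4700| = √(590² + 4700²) = 4737
|j590| = 590
|T(j590)| = 94.1 / (4737 × 590) = 3.367e-05
20 log₁₀(3.367e-05) = -89.46 dB
∠(j590 + 4700) = arctan(590/4700) = 7.16°
∠(j590) = 90.00°
∠T(j590) = − (7.16° + 90.00°) = -97.16°

|T| = -89.5 dB, ∠T = -97.2°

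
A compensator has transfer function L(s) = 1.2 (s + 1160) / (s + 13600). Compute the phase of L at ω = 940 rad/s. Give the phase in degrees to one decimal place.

35.1°

∠(j940 + 1160) = arctan(940/1160) = 39.02°
∠(j940 + 13600) = arctan(940/13600) = 3.95°
∠L(j940) = 39.02° − 3.95° = 35.07°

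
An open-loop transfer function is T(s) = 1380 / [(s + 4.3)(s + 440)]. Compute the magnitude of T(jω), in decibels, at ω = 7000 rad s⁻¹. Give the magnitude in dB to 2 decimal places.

|j7000 + 4.3| = √(7000² + 4.3²) = 7000
|j7000 + 440| = √(7000² + 440²) = 7014
|T(j7000)| = 1380 / (7000 × 7014) = 2.8108e-05
20 log₁₀(2.8108e-05) = -91.023 dB

-91.02 dB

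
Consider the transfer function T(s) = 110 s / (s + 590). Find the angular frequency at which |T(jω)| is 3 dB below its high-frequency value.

590 rad/s

For a single-pole high-pass, the −3 dB point is at the pole: ω = 590 rad/s.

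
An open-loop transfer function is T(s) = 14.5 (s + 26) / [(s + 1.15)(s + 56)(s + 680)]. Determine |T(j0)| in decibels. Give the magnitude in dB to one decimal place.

-41.3 dB

T(0) = 14.5 × 26 / (1.15 × 56 × 680) = 0.0086089
20 log₁₀(0.0086089) = -41.30 dB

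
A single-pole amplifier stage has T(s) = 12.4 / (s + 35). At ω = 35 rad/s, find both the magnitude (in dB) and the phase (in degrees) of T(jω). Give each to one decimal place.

|T| = -12.0 dB, ∠T = -45.0°

|j35 + 35| = √(35² + 35²) = 49.5
|T(j35)| = 12.4 / 49.5 = 0.25052
20 log₁₀(0.25052) = -12.02 dB
∠(j35 + 35) = arctan(35/35) = 45.00°
∠T(j35) = −45.00° = -45.00°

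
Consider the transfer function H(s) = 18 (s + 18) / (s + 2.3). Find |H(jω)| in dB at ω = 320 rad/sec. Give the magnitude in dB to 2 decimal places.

|j320 + 18| = √(320² + 18²) = 320.5
|j320 + 2.3| = √(320² + 2.3²) = 320
|H(j320)| = 18 × 320.5 / 320 = 18.028
20 log₁₀(18.028) = 25.119 dB

25.12 dB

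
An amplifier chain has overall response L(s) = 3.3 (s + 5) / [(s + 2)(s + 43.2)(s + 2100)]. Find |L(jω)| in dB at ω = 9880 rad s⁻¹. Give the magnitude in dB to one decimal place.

|j9880 + 5| = √(9880² + 5²) = 9880
|j9880 + 2| = √(9880² + 2²) = 9880
|j9880 + 43.2| = √(9880² + 43.2²) = 9880
|j9880 + 2100| = √(9880² + 2100²) = 1.01e+04
|L(j9880)| = 3.3 × 9880 / (9880 × 9880 × 1.01e+04) = 3.3067e-08
20 log₁₀(3.3067e-08) = -149.61 dB

-149.6 dB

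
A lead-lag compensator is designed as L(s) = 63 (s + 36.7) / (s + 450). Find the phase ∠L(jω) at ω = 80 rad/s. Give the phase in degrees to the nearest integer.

55°

∠(j80 + 36.7) = arctan(80/36.7) = 65.36°
∠(j80 + 450) = arctan(80/450) = 10.08°
∠L(j80) = 65.36° − 10.08° = 55.28°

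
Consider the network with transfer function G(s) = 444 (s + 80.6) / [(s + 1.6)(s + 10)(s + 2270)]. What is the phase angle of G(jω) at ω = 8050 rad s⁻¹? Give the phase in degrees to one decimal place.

∠(j8050 + 80.6) = arctan(8050/80.6) = 89.43°
∠(j8050 + 1.6) = arctan(8050/1.6) = 89.99°
∠(j8050 + 10) = arctan(8050/10) = 89.93°
∠(j8050 + 2270) = arctan(8050/2270) = 74.25°
∠G(j8050) = 89.43° − (89.99° + 89.93° + 74.25°) = -164.74°

-164.7 deg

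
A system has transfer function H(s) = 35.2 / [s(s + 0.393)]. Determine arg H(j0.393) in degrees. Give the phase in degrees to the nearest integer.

∠(j0.393 + 0.393) = arctan(0.393/0.393) = 45.00°
∠(j0.393) = 90.00°
∠H(j0.393) = − (45.00° + 90.00°) = -135.00°

-135 deg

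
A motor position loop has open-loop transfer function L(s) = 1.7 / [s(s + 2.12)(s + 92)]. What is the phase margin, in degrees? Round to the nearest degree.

Gain crossover: |L(jω)| = 1 at ω ≈ 0.00872 rad/s.
∠L(j0.00872) = −90° − arctan(0.00872/2.12) − arctan(0.00872/92) ≈ -90.24°
PM = 180° + (-90.24°) = 89.76°

90°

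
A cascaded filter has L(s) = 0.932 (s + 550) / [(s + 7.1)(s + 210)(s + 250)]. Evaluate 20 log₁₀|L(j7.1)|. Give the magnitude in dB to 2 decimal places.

-60.25 dB

|j7.1 + 550| = √(7.1² + 550²) = 550
|j7.1 + 7.1| = √(7.1² + 7.1²) = 10.04
|j7.1 + 210| = √(7.1² + 210²) = 210.1
|j7.1 + 250| = √(7.1² + 250²) = 250.1
|L(j7.1)| = 0.932 × 550 / (10.04 × 210.1 × 250.1) = 0.00097154
20 log₁₀(0.00097154) = -60.251 dB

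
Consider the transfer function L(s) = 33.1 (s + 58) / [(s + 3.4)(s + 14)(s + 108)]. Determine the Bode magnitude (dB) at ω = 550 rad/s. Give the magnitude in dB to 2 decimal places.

-79.34 dB

|j550 + 58| = √(550² + 58²) = 553
|j550 + 3.4| = √(550² + 3.4²) = 550
|j550 + 14| = √(550² + 14²) = 550.2
|j550 + 108| = √(550² + 108²) = 560.5
|L(j550)| = 33.1 × 553 / (550 × 550.2 × 560.5) = 0.00010793
20 log₁₀(0.00010793) = -79.337 dB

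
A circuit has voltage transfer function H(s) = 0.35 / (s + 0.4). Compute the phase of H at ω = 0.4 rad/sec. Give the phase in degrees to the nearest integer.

-45°

∠(j0.4 + 0.4) = arctan(0.4/0.4) = 45.00°
∠H(j0.4) = −45.00° = -45.00°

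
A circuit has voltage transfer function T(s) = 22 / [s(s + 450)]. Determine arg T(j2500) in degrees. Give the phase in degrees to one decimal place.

-169.8°

∠(j2500 + 450) = arctan(2500/450) = 79.80°
∠(j2500) = 90.00°
∠T(j2500) = − (79.80° + 90.00°) = -169.80°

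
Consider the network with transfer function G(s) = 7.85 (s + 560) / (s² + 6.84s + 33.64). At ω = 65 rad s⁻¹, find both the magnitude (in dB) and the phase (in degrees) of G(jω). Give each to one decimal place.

|G| = 0.4 dB, ∠G = -167.3°

|j65 + 560| = √(65² + 560²) = 563.8
|(j65)² + 6.84(j65) + 33.64| = |-4191.4 + j444.6| = 4215
|G(j65)| = 7.85 × 563.8 / 4215 = 1.05
20 log₁₀(1.05) = 0.42 dB
∠(j65 + 560) = arctan(65/560) = 6.62°
∠[(j65)² + 6.84(j65) + 33.64] = ∠[-4191.4 + j444.6] = 173.94°
∠G(j65) = 6.62° − 173.94° = -167.32°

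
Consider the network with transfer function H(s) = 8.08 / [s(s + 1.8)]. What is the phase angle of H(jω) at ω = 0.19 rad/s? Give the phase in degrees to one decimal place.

∠(j0.19 + 1.8) = arctan(0.19/1.8) = 6.03°
∠(j0.19) = 90.00°
∠H(j0.19) = − (6.03° + 90.00°) = -96.03°

-96.0 deg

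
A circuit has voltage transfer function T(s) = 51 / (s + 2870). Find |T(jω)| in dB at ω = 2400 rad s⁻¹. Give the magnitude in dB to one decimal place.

|j2400 + 2870| = √(2400² + 2870²) = 3741
|T(j2400)| = 51 / 3741 = 0.013632
20 log₁₀(0.013632) = -37.31 dB

-37.3 dB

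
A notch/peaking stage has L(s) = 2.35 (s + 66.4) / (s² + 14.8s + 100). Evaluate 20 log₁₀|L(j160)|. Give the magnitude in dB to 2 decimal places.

-35.97 dB

|j160 + 66.4| = √(160² + 66.4²) = 173.2
|(j160)² + 14.8(j160) + 100| = |-25500 + j2368| = 2.561e+04
|L(j160)| = 2.35 × 173.2 / 2.561e+04 = 0.015896
20 log₁₀(0.015896) = -35.974 dB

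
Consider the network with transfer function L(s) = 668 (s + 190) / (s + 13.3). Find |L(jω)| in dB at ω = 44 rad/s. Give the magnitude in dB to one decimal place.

|j44 + 190| = √(44² + 190²) = 195
|j44 + 13.3| = √(44² + 13.3²) = 45.97
|L(j44)| = 668 × 195 / 45.97 = 2834.2
20 log₁₀(2834.2) = 69.05 dB

69.0 dB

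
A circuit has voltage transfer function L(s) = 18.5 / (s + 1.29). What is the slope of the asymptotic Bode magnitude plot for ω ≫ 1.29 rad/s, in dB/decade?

With 0 zeros and 1 pole, the high-frequency asymptotic slope is 20 × (0 − 1) = -20 dB/decade.

-20 dB/decade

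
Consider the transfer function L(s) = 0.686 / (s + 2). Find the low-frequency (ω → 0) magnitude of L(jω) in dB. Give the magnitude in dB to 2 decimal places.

-9.29 dB

L(0) = 0.686 / 2 = 0.343
20 log₁₀(0.343) = -9.294 dB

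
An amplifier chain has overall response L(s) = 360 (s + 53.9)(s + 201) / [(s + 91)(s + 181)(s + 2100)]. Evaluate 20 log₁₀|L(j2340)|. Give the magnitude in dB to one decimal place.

|j2340 + 53.9| = √(2340² + 53.9²) = 2341
|j2340 + 201| = √(2340² + 201²) = 2349
|j2340 + 91| = √(2340² + 91²) = 2342
|j2340 + 181| = √(2340² + 181²) = 2347
|j2340 + 2100| = √(2340² + 2100²) = 3144
|L(j2340)| = 360 × 2341 × 2349 / (2342 × 2347 × 3144) = 0.11452
20 log₁₀(0.11452) = -18.82 dB

-18.8 dB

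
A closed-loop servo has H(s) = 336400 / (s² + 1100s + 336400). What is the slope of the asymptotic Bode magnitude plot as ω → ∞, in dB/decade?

-40 dB/decade

With 0 zeros and 2 poles, the high-frequency asymptotic slope is 20 × (0 − 2) = -40 dB/decade.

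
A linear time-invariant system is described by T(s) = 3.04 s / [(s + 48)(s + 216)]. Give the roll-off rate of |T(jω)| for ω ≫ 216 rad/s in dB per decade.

With 1 zero and 2 poles, the high-frequency asymptotic slope is 20 × (1 − 2) = -20 dB/decade.

-20 dB/decade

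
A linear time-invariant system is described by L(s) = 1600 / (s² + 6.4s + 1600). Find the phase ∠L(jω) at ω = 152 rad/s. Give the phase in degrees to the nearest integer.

-177°

∠[(j152)² + 6.4(j152) + 1600] = ∠[-21504 + j972.8] = 177.41°
∠L(j152) = −177.41° = -177.41°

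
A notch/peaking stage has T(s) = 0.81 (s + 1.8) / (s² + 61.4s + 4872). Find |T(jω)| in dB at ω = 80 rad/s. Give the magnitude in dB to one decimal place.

-38.0 dB

|j80 + 1.8| = √(80² + 1.8²) = 80.02
|(j80)² + 61.4(j80) + 4872| = |-1528 + j4912| = 5144
|T(j80)| = 0.81 × 80.02 / 5144 = 0.0126
20 log₁₀(0.0126) = -37.99 dB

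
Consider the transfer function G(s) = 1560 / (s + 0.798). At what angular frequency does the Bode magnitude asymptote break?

0.798 rad s⁻¹

The single real pole at s = −0.798 gives a corner at ω = 0.798 rad s⁻¹.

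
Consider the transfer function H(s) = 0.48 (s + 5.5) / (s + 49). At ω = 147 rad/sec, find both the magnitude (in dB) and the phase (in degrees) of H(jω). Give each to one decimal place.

|H| = -6.8 dB, ∠H = 16.3°

|j147 + 5.5| = √(147² + 5.5²) = 147.1
|j147 + 49| = √(147² + 49²) = 155
|H(j147)| = 0.48 × 147.1 / 155 = 0.45569
20 log₁₀(0.45569) = -6.83 dB
∠(j147 + 5.5) = arctan(147/5.5) = 87.86°
∠(j147 + 49) = arctan(147/49) = 71.57°
∠H(j147) = 87.86° − 71.57° = 16.29°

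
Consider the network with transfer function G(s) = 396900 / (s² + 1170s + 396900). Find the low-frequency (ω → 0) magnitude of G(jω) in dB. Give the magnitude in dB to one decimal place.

0.0 dB

G(0) = 396900 / 396900 = 1
20 log₁₀(1) = 0.00 dB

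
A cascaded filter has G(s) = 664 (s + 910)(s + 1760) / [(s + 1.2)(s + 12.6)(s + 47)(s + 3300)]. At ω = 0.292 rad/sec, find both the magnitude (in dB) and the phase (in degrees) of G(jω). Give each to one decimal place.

|G| = 52.9 dB, ∠G = -15.3°

|j0.292 + 910| = √(0.292² + 910²) = 910
|j0.292 + 1760| = √(0.292² + 1760²) = 1760
|j0.292 + 1.2| = √(0.292² + 1.2²) = 1.235
|j0.292 + 12.6| = √(0.292² + 12.6²) = 12.6
|j0.292 + 47| = √(0.292² + 47²) = 47
|j0.292 + 3300| = √(0.292² + 3300²) = 3300
|G(j0.292)| = 664 × 910 × 1760 / (1.235 × 12.6 × 47 × 3300) = 440.5
20 log₁₀(440.5) = 52.88 dB
∠(j0.292 + 910) = arctan(0.292/910) = 0.02°
∠(j0.292 + 1760) = arctan(0.292/1760) = 0.01°
∠(j0.292 + 1.2) = arctan(0.292/1.2) = 13.68°
∠(j0.292 + 12.6) = arctan(0.292/12.6) = 1.33°
∠(j0.292 + 47) = arctan(0.292/47) = 0.36°
∠(j0.292 + 3300) = arctan(0.292/3300) = 0.01°
∠G(j0.292) = 0.02° + 0.01° − (13.68° + 1.33° + 0.36° + 0.01°) = -15.34°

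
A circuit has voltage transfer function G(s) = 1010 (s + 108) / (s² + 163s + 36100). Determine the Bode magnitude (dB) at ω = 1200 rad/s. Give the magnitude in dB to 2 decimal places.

-1.33 dB

|j1200 + 108| = √(1200² + 108²) = 1205
|(j1200)² + 163(j1200) + 36100| = |-1.4039e+06 + j1.956e+05| = 1.417e+06
|G(j1200)| = 1010 × 1205 / 1.417e+06 = 0.85851
20 log₁₀(0.85851) = -1.325 dB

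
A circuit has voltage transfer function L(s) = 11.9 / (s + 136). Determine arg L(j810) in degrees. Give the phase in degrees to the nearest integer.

-80°

∠(j810 + 136) = arctan(810/136) = 80.47°
∠L(j810) = −80.47° = -80.47°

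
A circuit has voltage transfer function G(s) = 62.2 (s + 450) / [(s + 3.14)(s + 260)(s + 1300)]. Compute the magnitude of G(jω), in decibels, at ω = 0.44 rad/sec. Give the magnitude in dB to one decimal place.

-31.7 dB

|j0.44 + 450| = √(0.44² + 450²) = 450
|j0.44 + 3.14| = √(0.44² + 3.14²) = 3.171
|j0.44 + 260| = √(0.44² + 260²) = 260
|j0.44 + 1300| = √(0.44² + 1300²) = 1300
|G(j0.44)| = 62.2 × 450 / (3.171 × 260 × 1300) = 0.026118
20 log₁₀(0.026118) = -31.66 dB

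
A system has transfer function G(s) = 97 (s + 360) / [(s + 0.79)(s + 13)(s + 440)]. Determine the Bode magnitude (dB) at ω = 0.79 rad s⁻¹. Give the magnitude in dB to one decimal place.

14.7 dB

|j0.79 + 360| = √(0.79² + 360²) = 360
|j0.79 + 0.79| = √(0.79² + 0.79²) = 1.117
|j0.79 + 13| = √(0.79² + 13²) = 13.02
|j0.79 + 440| = √(0.79² + 440²) = 440
|G(j0.79)| = 97 × 360 / (1.117 × 13.02 × 440) = 5.4543
20 log₁₀(5.4543) = 14.73 dB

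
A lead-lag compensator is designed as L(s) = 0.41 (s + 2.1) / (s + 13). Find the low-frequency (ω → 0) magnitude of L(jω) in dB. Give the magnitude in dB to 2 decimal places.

-23.58 dB

L(0) = 0.41 × 2.1 / 13 = 0.066231
20 log₁₀(0.066231) = -23.579 dB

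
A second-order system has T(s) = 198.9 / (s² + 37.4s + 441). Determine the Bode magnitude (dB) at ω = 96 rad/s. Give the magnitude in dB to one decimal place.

|(j96)² + 37.4(j96) + 441| = |-8775 + j3590.4| = 9481
|T(j96)| = 198.9 / 9481 = 0.020979
20 log₁₀(0.020979) = -33.56 dB

-33.6 dB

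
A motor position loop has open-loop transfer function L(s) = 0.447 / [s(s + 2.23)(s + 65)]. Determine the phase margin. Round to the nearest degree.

Gain crossover: |L(jω)| = 1 at ω ≈ 0.00308 rad/s.
∠L(j0.00308) = −90° − arctan(0.00308/2.23) − arctan(0.00308/65) ≈ -90.08°
PM = 180° + (-90.08°) = 89.92°

90 deg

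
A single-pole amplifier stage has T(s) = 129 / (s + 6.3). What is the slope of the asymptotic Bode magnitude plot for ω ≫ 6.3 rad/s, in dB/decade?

With 0 zeros and 1 pole, the high-frequency asymptotic slope is 20 × (0 − 1) = -20 dB/decade.

-20 dB/decade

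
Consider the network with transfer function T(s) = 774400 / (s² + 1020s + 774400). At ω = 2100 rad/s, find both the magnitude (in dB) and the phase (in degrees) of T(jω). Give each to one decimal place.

|T| = -14.7 dB, ∠T = -149.5°

|(j2100)² + 1020(j2100) + 774400| = |-3.6356e+06 + j2.142e+06| = 4.22e+06
|T(j2100)| = 774400 / 4.22e+06 = 0.18352
20 log₁₀(0.18352) = -14.73 dB
∠[(j2100)² + 1020(j2100) + 774400] = ∠[-3.6356e+06 + j2.142e+06] = 149.49°
∠T(j2100) = −149.49° = -149.49°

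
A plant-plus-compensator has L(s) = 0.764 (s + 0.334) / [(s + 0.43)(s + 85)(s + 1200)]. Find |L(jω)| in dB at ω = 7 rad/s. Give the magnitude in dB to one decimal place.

|j7 + 0.334| = √(7² + 0.334²) = 7.008
|j7 + 0.43| = √(7² + 0.43²) = 7.013
|j7 + 85| = √(7² + 85²) = 85.29
|j7 + 1200| = √(7² + 1200²) = 1200
|L(j7)| = 0.764 × 7.008 / (7.013 × 85.29 × 1200) = 7.4592e-06
20 log₁₀(7.4592e-06) = -102.55 dB

-102.5 dB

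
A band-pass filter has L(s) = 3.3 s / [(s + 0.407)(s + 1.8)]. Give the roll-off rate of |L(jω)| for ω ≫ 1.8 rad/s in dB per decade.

With 1 zero and 2 poles, the high-frequency asymptotic slope is 20 × (1 − 2) = -20 dB/decade.

-20 dB/decade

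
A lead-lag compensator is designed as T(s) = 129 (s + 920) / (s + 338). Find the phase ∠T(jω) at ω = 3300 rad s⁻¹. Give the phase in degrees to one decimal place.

∠(j3300 + 920) = arctan(3300/920) = 74.42°
∠(j3300 + 338) = arctan(3300/338) = 84.15°
∠T(j3300) = 74.42° − 84.15° = -9.73°

-9.7°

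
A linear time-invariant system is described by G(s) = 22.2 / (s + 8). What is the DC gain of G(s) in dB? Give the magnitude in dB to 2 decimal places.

8.87 dB

G(0) = 22.2 / 8 = 2.775
20 log₁₀(2.775) = 8.865 dB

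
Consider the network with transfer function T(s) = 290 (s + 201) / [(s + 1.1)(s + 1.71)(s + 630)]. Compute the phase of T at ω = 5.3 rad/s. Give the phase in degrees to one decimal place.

-149.4 deg

∠(j5.3 + 201) = arctan(5.3/201) = 1.51°
∠(j5.3 + 1.1) = arctan(5.3/1.1) = 78.27°
∠(j5.3 + 1.71) = arctan(5.3/1.71) = 72.12°
∠(j5.3 + 630) = arctan(5.3/630) = 0.48°
∠T(j5.3) = 1.51° − (78.27° + 72.12° + 0.48°) = -149.36°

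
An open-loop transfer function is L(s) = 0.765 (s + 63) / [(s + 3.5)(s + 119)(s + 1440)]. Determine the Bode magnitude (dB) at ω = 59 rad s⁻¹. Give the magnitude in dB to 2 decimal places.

-104.68 dB

|j59 + 63| = √(59² + 63²) = 86.31
|j59 + 3.5| = √(59² + 3.5²) = 59.1
|j59 + 119| = √(59² + 119²) = 132.8
|j59 + 1440| = √(59² + 1440²) = 1441
|L(j59)| = 0.765 × 86.31 / (59.1 × 132.8 × 1441) = 5.8361e-06
20 log₁₀(5.8361e-06) = -104.678 dB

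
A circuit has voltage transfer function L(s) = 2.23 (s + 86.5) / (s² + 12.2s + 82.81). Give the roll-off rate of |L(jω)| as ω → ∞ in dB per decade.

With 1 zero and 2 poles, the high-frequency asymptotic slope is 20 × (1 − 2) = -20 dB/decade.

-20 dB/decade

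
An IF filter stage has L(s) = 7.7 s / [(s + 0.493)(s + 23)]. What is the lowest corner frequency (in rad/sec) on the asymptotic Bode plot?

Break frequencies occur at each pole and zero magnitude: 0.493 rad/sec, 23 rad/sec.
The lowest is 0.493 rad/sec.

0.493 rad/sec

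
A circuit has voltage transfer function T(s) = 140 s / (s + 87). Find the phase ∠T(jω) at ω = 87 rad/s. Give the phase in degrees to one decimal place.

45.0°

∠(j87) = 90.00°
∠(j87 + 87) = arctan(87/87) = 45.00°
∠T(j87) = 90.00° − 45.00° = 45.00°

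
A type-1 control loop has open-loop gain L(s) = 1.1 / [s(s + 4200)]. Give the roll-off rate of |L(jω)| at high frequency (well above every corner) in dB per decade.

-40 dB/decade

With 0 zeros and 2 poles, the high-frequency asymptotic slope is 20 × (0 − 2) = -40 dB/decade.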